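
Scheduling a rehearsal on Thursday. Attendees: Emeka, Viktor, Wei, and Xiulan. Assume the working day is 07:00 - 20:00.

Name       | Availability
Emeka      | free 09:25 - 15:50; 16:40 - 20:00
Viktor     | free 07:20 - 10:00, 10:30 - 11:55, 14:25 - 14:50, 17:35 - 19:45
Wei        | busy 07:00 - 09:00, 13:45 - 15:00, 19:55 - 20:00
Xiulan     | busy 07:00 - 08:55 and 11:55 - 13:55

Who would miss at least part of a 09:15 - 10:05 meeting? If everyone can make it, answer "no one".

Emeka free: 09:25-15:50, 16:40-20:00.
Viktor free: 07:20-10:00, 10:30-11:55, 14:25-14:50, 17:35-19:45.
Wei free: 09:00-13:45, 15:00-19:55 (invert busy blocks within the working day).
Xiulan free: 08:55-11:55, 13:55-20:00 (invert busy blocks within the working day).
Emeka: not fully free for 09:15-10:05. Viktor: not fully free for 09:15-10:05. Wei: free for 09:15-10:05. Xiulan: free for 09:15-10:05.

Emeka, Viktor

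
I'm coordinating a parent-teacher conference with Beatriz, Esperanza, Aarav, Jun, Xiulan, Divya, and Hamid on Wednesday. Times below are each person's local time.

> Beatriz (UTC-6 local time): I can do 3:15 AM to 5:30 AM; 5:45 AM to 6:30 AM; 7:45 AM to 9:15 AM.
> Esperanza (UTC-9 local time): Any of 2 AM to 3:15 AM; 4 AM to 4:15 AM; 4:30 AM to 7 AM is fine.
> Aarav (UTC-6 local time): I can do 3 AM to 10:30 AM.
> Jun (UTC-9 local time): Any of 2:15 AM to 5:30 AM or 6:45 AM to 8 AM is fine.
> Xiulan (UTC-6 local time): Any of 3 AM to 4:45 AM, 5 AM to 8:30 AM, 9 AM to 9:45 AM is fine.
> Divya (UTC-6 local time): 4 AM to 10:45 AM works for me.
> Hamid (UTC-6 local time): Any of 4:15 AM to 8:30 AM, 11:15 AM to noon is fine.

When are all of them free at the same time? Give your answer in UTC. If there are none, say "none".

11:15-11:30, 11:45-12:15, 13:45-14:30

Beatriz in UTC: 09:15-11:30, 11:45-12:30, 13:45-15:15 (add 6h to convert from UTC-6).
Esperanza in UTC: 11:00-12:15, 13:00-13:15, 13:30-16:00 (add 9h to convert from UTC-9).
Aarav in UTC: 09:00-16:30 (add 6h to convert from UTC-6).
Jun in UTC: 11:15-14:30, 15:45-17:00 (add 9h to convert from UTC-9).
Xiulan in UTC: 09:00-10:45, 11:00-14:30, 15:00-15:45 (add 6h to convert from UTC-6).
Divya in UTC: 10:00-16:45 (add 6h to convert from UTC-6).
Hamid in UTC: 10:15-14:30, 17:15-18:00 (add 6h to convert from UTC-6).
Beatriz ∩ Esperanza: 11:00-11:30, 11:45-12:15, 13:45-15:15.
Beatriz ∩ Esperanza ∩ Aarav: 11:00-11:30, 11:45-12:15, 13:45-15:15.
Beatriz ∩ Esperanza ∩ Aarav ∩ Jun: 11:15-11:30, 11:45-12:15, 13:45-14:30.
Beatriz ∩ Esperanza ∩ Aarav ∩ Jun ∩ Xiulan: 11:15-11:30, 11:45-12:15, 13:45-14:30.
Beatriz ∩ Esperanza ∩ Aarav ∩ Jun ∩ Xiulan ∩ Divya: 11:15-11:30, 11:45-12:15, 13:45-14:30.
Beatriz ∩ Esperanza ∩ Aarav ∩ Jun ∩ Xiulan ∩ Divya ∩ Hamid: 11:15-11:30, 11:45-12:15, 13:45-14:30.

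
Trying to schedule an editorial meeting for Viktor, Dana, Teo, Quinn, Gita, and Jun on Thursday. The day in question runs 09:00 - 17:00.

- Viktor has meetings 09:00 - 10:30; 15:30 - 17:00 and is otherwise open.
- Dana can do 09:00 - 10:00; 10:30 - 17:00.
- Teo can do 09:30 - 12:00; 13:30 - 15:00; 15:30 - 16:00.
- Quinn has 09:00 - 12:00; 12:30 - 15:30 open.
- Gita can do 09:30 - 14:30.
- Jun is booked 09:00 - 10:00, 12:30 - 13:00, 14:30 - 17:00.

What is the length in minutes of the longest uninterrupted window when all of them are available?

90

Viktor free: 10:30-15:30 (invert busy blocks within the working day).
Dana free: 09:00-10:00, 10:30-17:00.
Teo free: 09:30-12:00, 13:30-15:00, 15:30-16:00.
Quinn free: 09:00-12:00, 12:30-15:30.
Gita free: 09:30-14:30.
Jun free: 10:00-12:30, 13:00-14:30 (invert busy blocks within the working day).
Viktor ∩ Dana: 10:30-15:30.
Viktor ∩ Dana ∩ Teo: 10:30-12:00, 13:30-15:00.
Viktor ∩ Dana ∩ Teo ∩ Quinn: 10:30-12:00, 13:30-15:00.
Viktor ∩ Dana ∩ Teo ∩ Quinn ∩ Gita: 10:30-12:00, 13:30-14:30.
Viktor ∩ Dana ∩ Teo ∩ Quinn ∩ Gita ∩ Jun: 10:30-12:00, 13:30-14:30.
So the common availability across everyone is 10:30-12:00, 13:30-14:30.
The longest is 10:30-12:00 at 90 minutes.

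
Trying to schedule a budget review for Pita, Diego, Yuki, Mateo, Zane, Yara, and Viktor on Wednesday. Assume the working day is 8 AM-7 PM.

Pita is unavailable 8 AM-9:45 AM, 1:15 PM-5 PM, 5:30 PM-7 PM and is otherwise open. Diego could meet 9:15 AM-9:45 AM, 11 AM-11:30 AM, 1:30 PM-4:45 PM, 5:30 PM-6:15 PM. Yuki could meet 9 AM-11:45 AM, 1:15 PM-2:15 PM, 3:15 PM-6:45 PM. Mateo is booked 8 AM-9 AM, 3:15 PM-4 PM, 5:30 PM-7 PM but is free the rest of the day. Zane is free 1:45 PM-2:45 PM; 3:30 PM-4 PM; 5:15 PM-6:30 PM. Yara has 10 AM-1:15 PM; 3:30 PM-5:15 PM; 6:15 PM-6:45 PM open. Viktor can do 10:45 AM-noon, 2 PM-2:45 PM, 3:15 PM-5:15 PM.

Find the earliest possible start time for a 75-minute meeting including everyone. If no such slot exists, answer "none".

none

Pita free: 09:45-13:15, 17:00-17:30 (invert busy blocks within the working day).
Diego free: 09:15-09:45, 11:00-11:30, 13:30-16:45, 17:30-18:15.
Yuki free: 09:00-11:45, 13:15-14:15, 15:15-18:45.
Mateo free: 09:00-15:15, 16:00-17:30 (invert busy blocks within the working day).
Zane free: 13:45-14:45, 15:30-16:00, 17:15-18:30.
Yara free: 10:00-13:15, 15:30-17:15, 18:15-18:45.
Viktor free: 10:45-12:00, 14:00-14:45, 15:15-17:15.
Pita ∩ Diego: 11:00-11:30.
Pita ∩ Diego ∩ Yuki: 11:00-11:30.
Pita ∩ Diego ∩ Yuki ∩ Mateo: 11:00-11:30.
Pita ∩ Diego ∩ Yuki ∩ Mateo ∩ Zane: ∅.
Pita ∩ Diego ∩ Yuki ∩ Mateo ∩ Zane ∩ Yara: ∅.
Pita ∩ Diego ∩ Yuki ∩ Mateo ∩ Zane ∩ Yara ∩ Viktor: ∅.
There is no time when everyone is free.
No common window is at least 75 minutes long.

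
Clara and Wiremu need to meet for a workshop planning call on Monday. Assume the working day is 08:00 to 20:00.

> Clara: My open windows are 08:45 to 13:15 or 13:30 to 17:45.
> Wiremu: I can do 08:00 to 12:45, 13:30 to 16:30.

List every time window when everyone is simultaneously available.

08:45-12:45, 13:30-16:30

Clara ∩ Wiremu: 08:45-12:45, 13:30-16:30.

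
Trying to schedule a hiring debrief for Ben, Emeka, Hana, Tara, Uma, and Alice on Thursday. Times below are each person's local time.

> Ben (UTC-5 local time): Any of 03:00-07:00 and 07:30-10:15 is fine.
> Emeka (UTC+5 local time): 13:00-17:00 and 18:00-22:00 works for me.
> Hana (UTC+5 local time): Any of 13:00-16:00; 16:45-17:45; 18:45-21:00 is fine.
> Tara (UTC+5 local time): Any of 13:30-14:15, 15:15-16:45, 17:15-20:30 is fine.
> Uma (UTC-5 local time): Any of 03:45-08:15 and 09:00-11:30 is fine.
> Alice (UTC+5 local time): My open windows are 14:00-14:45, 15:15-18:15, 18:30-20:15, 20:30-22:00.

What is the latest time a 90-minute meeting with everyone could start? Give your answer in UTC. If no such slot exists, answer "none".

Ben in UTC: 08:00-12:00, 12:30-15:15 (add 5h to convert from UTC-5).
Emeka in UTC: 08:00-12:00, 13:00-17:00 (subtract 5h to convert from UTC+5).
Hana in UTC: 08:00-11:00, 11:45-12:45, 13:45-16:00 (subtract 5h to convert from UTC+5).
Tara in UTC: 08:30-09:15, 10:15-11:45, 12:15-15:30 (subtract 5h to convert from UTC+5).
Uma in UTC: 08:45-13:15, 14:00-16:30 (add 5h to convert from UTC-5).
Alice in UTC: 09:00-09:45, 10:15-13:15, 13:30-15:15, 15:30-17:00 (subtract 5h to convert from UTC+5).
Ben ∩ Emeka: 08:00-12:00, 13:00-15:15.
Ben ∩ Emeka ∩ Hana: 08:00-11:00, 11:45-12:00, 13:45-15:15.
Ben ∩ Emeka ∩ Hana ∩ Tara: 08:30-09:15, 10:15-11:00, 13:45-15:15.
Ben ∩ Emeka ∩ Hana ∩ Tara ∩ Uma: 08:45-09:15, 10:15-11:00, 14:00-15:15.
Ben ∩ Emeka ∩ Hana ∩ Tara ∩ Uma ∩ Alice: 09:00-09:15, 10:15-11:00, 14:00-15:15.
Those are the intersection windows.
No common window is at least 90 minutes long.

none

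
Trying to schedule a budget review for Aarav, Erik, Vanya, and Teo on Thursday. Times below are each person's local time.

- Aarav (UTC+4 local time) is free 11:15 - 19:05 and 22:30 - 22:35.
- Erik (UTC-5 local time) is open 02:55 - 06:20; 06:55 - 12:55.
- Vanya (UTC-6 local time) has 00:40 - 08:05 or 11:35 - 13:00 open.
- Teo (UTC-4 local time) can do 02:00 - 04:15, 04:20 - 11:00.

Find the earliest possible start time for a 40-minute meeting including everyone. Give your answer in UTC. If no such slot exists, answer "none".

08:20

Aarav in UTC: 07:15-15:05, 18:30-18:35 (subtract 4h to convert from UTC+4).
Erik in UTC: 07:55-11:20, 11:55-17:55 (add 5h to convert from UTC-5).
Vanya in UTC: 06:40-14:05, 17:35-19:00 (add 6h to convert from UTC-6).
Teo in UTC: 06:00-08:15, 08:20-15:00 (add 4h to convert from UTC-4).
Aarav ∩ Erik: 07:55-11:20, 11:55-15:05.
Aarav ∩ Erik ∩ Vanya: 07:55-11:20, 11:55-14:05.
Aarav ∩ Erik ∩ Vanya ∩ Teo: 07:55-08:15, 08:20-11:20, 11:55-14:05.
Those are the intersection windows.
The first common window of at least 40 minutes is 08:20-11:20, so the earliest start is 08:20.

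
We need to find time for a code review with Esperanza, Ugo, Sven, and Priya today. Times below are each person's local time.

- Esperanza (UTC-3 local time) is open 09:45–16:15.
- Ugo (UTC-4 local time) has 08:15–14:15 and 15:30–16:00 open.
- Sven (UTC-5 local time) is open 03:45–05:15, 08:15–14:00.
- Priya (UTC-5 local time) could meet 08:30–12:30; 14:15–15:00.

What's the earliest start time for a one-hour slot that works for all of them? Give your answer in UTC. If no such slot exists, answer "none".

Esperanza in UTC: 12:45-19:15 (add 3h to convert from UTC-3).
Ugo in UTC: 12:15-18:15, 19:30-20:00 (add 4h to convert from UTC-4).
Sven in UTC: 08:45-10:15, 13:15-19:00 (add 5h to convert from UTC-5).
Priya in UTC: 13:30-17:30, 19:15-20:00 (add 5h to convert from UTC-5).
Esperanza ∩ Ugo: 12:45-18:15.
Esperanza ∩ Ugo ∩ Sven: 13:15-18:15.
Esperanza ∩ Ugo ∩ Sven ∩ Priya: 13:30-17:30.
The first common window of at least 60 minutes is 13:30-17:30, so the earliest start is 13:30.

13:30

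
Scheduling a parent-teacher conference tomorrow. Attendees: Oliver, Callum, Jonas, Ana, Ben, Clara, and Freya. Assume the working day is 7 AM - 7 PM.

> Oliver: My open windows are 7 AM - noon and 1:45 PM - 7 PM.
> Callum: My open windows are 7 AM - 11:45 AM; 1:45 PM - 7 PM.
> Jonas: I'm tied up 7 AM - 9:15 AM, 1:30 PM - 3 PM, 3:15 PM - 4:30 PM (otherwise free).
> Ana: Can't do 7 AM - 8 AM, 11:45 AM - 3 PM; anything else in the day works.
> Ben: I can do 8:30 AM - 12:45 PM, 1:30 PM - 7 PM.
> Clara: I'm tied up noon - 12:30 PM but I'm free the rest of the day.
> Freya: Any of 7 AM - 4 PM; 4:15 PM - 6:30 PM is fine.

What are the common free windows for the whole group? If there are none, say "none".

09:15-11:45, 15:00-15:15, 16:30-18:30

Oliver free: 07:00-12:00, 13:45-19:00.
Callum free: 07:00-11:45, 13:45-19:00.
Jonas free: 09:15-13:30, 15:00-15:15, 16:30-19:00 (invert busy blocks within the working day).
Ana free: 08:00-11:45, 15:00-19:00 (invert busy blocks within the working day).
Ben free: 08:30-12:45, 13:30-19:00.
Clara free: 07:00-12:00, 12:30-19:00 (invert busy blocks within the working day).
Freya free: 07:00-16:00, 16:15-18:30.
Oliver ∩ Callum: 07:00-11:45, 13:45-19:00.
Oliver ∩ Callum ∩ Jonas: 09:15-11:45, 15:00-15:15, 16:30-19:00.
Oliver ∩ Callum ∩ Jonas ∩ Ana: 09:15-11:45, 15:00-15:15, 16:30-19:00.
Oliver ∩ Callum ∩ Jonas ∩ Ana ∩ Ben: 09:15-11:45, 15:00-15:15, 16:30-19:00.
Oliver ∩ Callum ∩ Jonas ∩ Ana ∩ Ben ∩ Clara: 09:15-11:45, 15:00-15:15, 16:30-19:00.
Oliver ∩ Callum ∩ Jonas ∩ Ana ∩ Ben ∩ Clara ∩ Freya: 09:15-11:45, 15:00-15:15, 16:30-18:30.
So the common availability across everyone is 09:15-11:45, 15:00-15:15, 16:30-18:30.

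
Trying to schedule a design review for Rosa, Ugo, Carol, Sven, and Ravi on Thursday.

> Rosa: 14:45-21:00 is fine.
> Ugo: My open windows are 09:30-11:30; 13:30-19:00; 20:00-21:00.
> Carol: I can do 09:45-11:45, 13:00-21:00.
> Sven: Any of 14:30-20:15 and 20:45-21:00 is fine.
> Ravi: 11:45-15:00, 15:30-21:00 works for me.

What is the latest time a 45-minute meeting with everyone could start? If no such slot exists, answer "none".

Rosa ∩ Ugo: 14:45-19:00, 20:00-21:00.
Rosa ∩ Ugo ∩ Carol: 14:45-19:00, 20:00-21:00.
Rosa ∩ Ugo ∩ Carol ∩ Sven: 14:45-19:00, 20:00-20:15, 20:45-21:00.
Rosa ∩ Ugo ∩ Carol ∩ Sven ∩ Ravi: 14:45-15:00, 15:30-19:00, 20:00-20:15, 20:45-21:00.
Those are the intersection windows.
The last common window of at least 45 minutes is 15:30-19:00; a 45-minute meeting can start as late as 18:15 and still end by 19:00.

18:15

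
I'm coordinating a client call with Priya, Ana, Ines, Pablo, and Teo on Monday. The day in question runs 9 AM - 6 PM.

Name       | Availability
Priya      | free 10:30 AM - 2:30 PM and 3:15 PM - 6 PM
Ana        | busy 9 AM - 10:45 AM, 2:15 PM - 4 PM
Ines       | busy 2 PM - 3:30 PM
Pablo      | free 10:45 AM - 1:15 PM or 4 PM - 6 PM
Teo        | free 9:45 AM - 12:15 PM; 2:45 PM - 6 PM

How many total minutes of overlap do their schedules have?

Priya free: 10:30-14:30, 15:15-18:00.
Ana free: 10:45-14:15, 16:00-18:00 (invert busy blocks within the working day).
Ines free: 09:00-14:00, 15:30-18:00 (invert busy blocks within the working day).
Pablo free: 10:45-13:15, 16:00-18:00.
Teo free: 09:45-12:15, 14:45-18:00.
Priya ∩ Ana: 10:45-14:15, 16:00-18:00.
Priya ∩ Ana ∩ Ines: 10:45-14:00, 16:00-18:00.
Priya ∩ Ana ∩ Ines ∩ Pablo: 10:45-13:15, 16:00-18:00.
Priya ∩ Ana ∩ Ines ∩ Pablo ∩ Teo: 10:45-12:15, 16:00-18:00.
Summing the common windows: 90 + 120 = 210 minutes.

210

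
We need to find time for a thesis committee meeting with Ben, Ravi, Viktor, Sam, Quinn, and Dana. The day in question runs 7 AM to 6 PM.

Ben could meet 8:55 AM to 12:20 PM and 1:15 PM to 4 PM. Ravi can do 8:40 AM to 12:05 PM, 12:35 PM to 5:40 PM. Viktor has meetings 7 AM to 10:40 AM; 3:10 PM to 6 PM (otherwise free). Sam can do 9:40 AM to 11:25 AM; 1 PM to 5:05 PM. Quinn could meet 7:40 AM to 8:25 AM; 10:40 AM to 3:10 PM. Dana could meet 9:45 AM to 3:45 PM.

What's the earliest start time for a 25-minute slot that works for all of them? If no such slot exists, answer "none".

Ben free: 08:55-12:20, 13:15-16:00.
Ravi free: 08:40-12:05, 12:35-17:40.
Viktor free: 10:40-15:10 (invert busy blocks within the working day).
Sam free: 09:40-11:25, 13:00-17:05.
Quinn free: 07:40-08:25, 10:40-15:10.
Dana free: 09:45-15:45.
Ben ∩ Ravi: 08:55-12:05, 13:15-16:00.
Ben ∩ Ravi ∩ Viktor: 10:40-12:05, 13:15-15:10.
Ben ∩ Ravi ∩ Viktor ∩ Sam: 10:40-11:25, 13:15-15:10.
Ben ∩ Ravi ∩ Viktor ∩ Sam ∩ Quinn: 10:40-11:25, 13:15-15:10.
Ben ∩ Ravi ∩ Viktor ∩ Sam ∩ Quinn ∩ Dana: 10:40-11:25, 13:15-15:10.
Those are the intersection windows.
The first common window of at least 25 minutes is 10:40-11:25, so the earliest start is 10:40.

10:40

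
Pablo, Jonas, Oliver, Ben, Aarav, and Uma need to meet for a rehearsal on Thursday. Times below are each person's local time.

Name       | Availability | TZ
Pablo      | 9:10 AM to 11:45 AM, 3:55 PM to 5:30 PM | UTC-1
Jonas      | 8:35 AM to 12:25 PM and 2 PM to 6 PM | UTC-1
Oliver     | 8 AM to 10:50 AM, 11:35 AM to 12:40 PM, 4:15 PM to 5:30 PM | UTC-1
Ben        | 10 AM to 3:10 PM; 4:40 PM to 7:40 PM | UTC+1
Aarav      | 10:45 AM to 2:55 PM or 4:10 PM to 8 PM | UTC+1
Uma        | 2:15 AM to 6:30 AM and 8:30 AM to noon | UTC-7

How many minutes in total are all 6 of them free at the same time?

Pablo in UTC: 10:10-12:45, 16:55-18:30 (add 1h to convert from UTC-1).
Jonas in UTC: 09:35-13:25, 15:00-19:00 (add 1h to convert from UTC-1).
Oliver in UTC: 09:00-11:50, 12:35-13:40, 17:15-18:30 (add 1h to convert from UTC-1).
Ben in UTC: 09:00-14:10, 15:40-18:40 (subtract 1h to convert from UTC+1).
Aarav in UTC: 09:45-13:55, 15:10-19:00 (subtract 1h to convert from UTC+1).
Uma in UTC: 09:15-13:30, 15:30-19:00 (add 7h to convert from UTC-7).
Pablo ∩ Jonas: 10:10-12:45, 16:55-18:30.
Pablo ∩ Jonas ∩ Oliver: 10:10-11:50, 12:35-12:45, 17:15-18:30.
Pablo ∩ Jonas ∩ Oliver ∩ Ben: 10:10-11:50, 12:35-12:45, 17:15-18:30.
Pablo ∩ Jonas ∩ Oliver ∩ Ben ∩ Aarav: 10:10-11:50, 12:35-12:45, 17:15-18:30.
Pablo ∩ Jonas ∩ Oliver ∩ Ben ∩ Aarav ∩ Uma: 10:10-11:50, 12:35-12:45, 17:15-18:30.
Summing the common windows: 100 + 10 + 75 = 185 minutes.

185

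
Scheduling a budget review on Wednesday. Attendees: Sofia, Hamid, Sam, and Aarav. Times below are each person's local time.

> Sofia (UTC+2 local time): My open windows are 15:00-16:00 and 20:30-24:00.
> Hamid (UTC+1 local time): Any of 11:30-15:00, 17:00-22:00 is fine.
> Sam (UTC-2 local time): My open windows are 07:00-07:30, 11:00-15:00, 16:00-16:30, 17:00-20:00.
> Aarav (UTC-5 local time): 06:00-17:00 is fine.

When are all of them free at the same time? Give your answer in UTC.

13:00-14:00, 19:00-21:00

Sofia in UTC: 13:00-14:00, 18:30-22:00 (subtract 2h to convert from UTC+2).
Hamid in UTC: 10:30-14:00, 16:00-21:00 (subtract 1h to convert from UTC+1).
Sam in UTC: 09:00-09:30, 13:00-17:00, 18:00-18:30, 19:00-22:00 (add 2h to convert from UTC-2).
Aarav in UTC: 11:00-22:00 (add 5h to convert from UTC-5).
Sofia ∩ Hamid: 13:00-14:00, 18:30-21:00.
Sofia ∩ Hamid ∩ Sam: 13:00-14:00, 19:00-21:00.
Sofia ∩ Hamid ∩ Sam ∩ Aarav: 13:00-14:00, 19:00-21:00.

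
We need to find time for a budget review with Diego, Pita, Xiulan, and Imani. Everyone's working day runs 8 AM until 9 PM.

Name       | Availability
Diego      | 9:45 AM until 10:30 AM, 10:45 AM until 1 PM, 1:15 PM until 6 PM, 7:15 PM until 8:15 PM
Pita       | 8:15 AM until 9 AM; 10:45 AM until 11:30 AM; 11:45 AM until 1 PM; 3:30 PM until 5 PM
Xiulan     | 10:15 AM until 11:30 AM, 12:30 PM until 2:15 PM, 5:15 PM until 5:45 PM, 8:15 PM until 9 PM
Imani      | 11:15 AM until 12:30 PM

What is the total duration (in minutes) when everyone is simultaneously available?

Diego ∩ Pita: 10:45-11:30, 11:45-13:00, 15:30-17:00.
Diego ∩ Pita ∩ Xiulan: 10:45-11:30, 12:30-13:00.
Diego ∩ Pita ∩ Xiulan ∩ Imani: 11:15-11:30.
That's a single block of 15 minutes.

15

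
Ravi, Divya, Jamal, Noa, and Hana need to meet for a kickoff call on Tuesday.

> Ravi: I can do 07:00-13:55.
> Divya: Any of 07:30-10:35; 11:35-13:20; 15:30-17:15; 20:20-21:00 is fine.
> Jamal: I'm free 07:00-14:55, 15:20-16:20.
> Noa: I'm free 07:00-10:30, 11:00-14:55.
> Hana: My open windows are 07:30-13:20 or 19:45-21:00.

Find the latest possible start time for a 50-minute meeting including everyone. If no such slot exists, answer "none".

12:30

Ravi ∩ Divya: 07:30-10:35, 11:35-13:20.
Ravi ∩ Divya ∩ Jamal: 07:30-10:35, 11:35-13:20.
Ravi ∩ Divya ∩ Jamal ∩ Noa: 07:30-10:30, 11:35-13:20.
Ravi ∩ Divya ∩ Jamal ∩ Noa ∩ Hana: 07:30-10:30, 11:35-13:20.
So the common availability across everyone is 07:30-10:30, 11:35-13:20.
The last common window of at least 50 minutes is 11:35-13:20; a 50-minute meeting can start as late as 12:30 and still end by 13:20.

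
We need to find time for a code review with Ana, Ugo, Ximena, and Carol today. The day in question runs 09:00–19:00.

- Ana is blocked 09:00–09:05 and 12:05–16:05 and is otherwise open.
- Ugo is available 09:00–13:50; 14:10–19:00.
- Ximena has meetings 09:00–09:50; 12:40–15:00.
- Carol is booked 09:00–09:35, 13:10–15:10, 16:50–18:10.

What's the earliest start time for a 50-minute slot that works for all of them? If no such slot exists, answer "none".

09:50

Ana free: 09:05-12:05, 16:05-19:00 (invert busy blocks within the working day).
Ugo free: 09:00-13:50, 14:10-19:00.
Ximena free: 09:50-12:40, 15:00-19:00 (invert busy blocks within the working day).
Carol free: 09:35-13:10, 15:10-16:50, 18:10-19:00 (invert busy blocks within the working day).
Ana ∩ Ugo: 09:05-12:05, 16:05-19:00.
Ana ∩ Ugo ∩ Ximena: 09:50-12:05, 16:05-19:00.
Ana ∩ Ugo ∩ Ximena ∩ Carol: 09:50-12:05, 16:05-16:50, 18:10-19:00.
Those are the intersection windows.
The first common window of at least 50 minutes is 09:50-12:05, so the earliest start is 09:50.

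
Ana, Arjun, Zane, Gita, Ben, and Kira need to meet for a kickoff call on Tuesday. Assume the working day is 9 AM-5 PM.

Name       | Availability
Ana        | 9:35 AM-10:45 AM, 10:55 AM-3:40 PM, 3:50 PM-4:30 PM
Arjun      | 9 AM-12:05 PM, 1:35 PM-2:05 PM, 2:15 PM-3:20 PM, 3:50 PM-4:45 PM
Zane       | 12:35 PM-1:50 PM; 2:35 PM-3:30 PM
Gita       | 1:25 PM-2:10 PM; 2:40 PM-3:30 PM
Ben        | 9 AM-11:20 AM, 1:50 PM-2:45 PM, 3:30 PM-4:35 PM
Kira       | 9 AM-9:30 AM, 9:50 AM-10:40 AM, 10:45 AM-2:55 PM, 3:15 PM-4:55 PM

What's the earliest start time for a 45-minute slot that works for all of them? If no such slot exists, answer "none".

none

Ana ∩ Arjun: 09:35-10:45, 10:55-12:05, 13:35-14:05, 14:15-15:20, 15:50-16:30.
Ana ∩ Arjun ∩ Zane: 13:35-13:50, 14:35-15:20.
Ana ∩ Arjun ∩ Zane ∩ Gita: 13:35-13:50, 14:40-15:20.
Ana ∩ Arjun ∩ Zane ∩ Gita ∩ Ben: 14:40-14:45.
Ana ∩ Arjun ∩ Zane ∩ Gita ∩ Ben ∩ Kira: 14:40-14:45.
No common window is at least 45 minutes long.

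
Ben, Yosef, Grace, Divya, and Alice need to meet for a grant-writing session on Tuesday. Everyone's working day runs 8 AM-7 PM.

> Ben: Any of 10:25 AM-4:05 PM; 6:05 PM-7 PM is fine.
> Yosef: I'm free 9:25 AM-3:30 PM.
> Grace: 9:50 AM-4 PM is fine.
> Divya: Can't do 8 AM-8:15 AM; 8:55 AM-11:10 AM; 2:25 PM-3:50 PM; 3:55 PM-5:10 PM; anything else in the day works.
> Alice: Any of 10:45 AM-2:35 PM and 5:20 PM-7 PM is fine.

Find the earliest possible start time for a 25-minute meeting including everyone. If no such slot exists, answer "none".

11:10

Ben free: 10:25-16:05, 18:05-19:00.
Yosef free: 09:25-15:30.
Grace free: 09:50-16:00.
Divya free: 08:15-08:55, 11:10-14:25, 15:50-15:55, 17:10-19:00 (invert busy blocks within the working day).
Alice free: 10:45-14:35, 17:20-19:00.
Ben ∩ Yosef: 10:25-15:30.
Ben ∩ Yosef ∩ Grace: 10:25-15:30.
Ben ∩ Yosef ∩ Grace ∩ Divya: 11:10-14:25.
Ben ∩ Yosef ∩ Grace ∩ Divya ∩ Alice: 11:10-14:25.
The first common window of at least 25 minutes is 11:10-14:25, so the earliest start is 11:10.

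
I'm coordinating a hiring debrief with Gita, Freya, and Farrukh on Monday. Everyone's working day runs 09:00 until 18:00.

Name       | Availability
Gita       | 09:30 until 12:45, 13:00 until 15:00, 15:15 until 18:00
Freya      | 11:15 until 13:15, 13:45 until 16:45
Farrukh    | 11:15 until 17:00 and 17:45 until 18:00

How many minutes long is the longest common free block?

90

Gita ∩ Freya: 11:15-12:45, 13:00-13:15, 13:45-15:00, 15:15-16:45.
Gita ∩ Freya ∩ Farrukh: 11:15-12:45, 13:00-13:15, 13:45-15:00, 15:15-16:45.
The longest is 11:15-12:45 at 90 minutes.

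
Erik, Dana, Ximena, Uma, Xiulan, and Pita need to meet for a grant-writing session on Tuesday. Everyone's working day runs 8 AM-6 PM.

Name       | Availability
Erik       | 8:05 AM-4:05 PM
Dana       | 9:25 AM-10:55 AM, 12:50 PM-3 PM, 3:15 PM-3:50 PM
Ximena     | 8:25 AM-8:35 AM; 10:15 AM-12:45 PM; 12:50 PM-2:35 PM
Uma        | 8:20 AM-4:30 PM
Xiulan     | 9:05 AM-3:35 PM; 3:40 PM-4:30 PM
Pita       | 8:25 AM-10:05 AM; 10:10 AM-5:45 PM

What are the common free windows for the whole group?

10:15-10:55, 12:50-14:35

Erik ∩ Dana: 09:25-10:55, 12:50-15:00, 15:15-15:50.
Erik ∩ Dana ∩ Ximena: 10:15-10:55, 12:50-14:35.
Erik ∩ Dana ∩ Ximena ∩ Uma: 10:15-10:55, 12:50-14:35.
Erik ∩ Dana ∩ Ximena ∩ Uma ∩ Xiulan: 10:15-10:55, 12:50-14:35.
Erik ∩ Dana ∩ Ximena ∩ Uma ∩ Xiulan ∩ Pita: 10:15-10:55, 12:50-14:35.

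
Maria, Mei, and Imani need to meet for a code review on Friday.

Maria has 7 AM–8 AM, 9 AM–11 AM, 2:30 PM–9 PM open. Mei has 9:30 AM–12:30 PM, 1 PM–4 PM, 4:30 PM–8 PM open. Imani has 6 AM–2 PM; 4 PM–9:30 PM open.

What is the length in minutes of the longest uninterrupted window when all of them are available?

Maria ∩ Mei: 09:30-11:00, 14:30-16:00, 16:30-20:00.
Maria ∩ Mei ∩ Imani: 09:30-11:00, 16:30-20:00.
The longest is 16:30-20:00 at 210 minutes.

210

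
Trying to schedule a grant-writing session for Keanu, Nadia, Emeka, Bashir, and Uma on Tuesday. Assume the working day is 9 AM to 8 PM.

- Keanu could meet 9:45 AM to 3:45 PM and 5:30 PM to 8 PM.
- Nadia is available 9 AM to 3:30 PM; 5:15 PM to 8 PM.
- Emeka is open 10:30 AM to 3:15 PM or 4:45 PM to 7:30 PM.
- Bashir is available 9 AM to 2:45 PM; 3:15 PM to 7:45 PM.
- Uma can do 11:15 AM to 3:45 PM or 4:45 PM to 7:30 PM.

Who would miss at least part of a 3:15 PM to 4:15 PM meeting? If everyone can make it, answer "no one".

Emeka, Keanu, Nadia, Uma

Keanu: not fully free for 15:15-16:15. Nadia: not fully free for 15:15-16:15. Emeka: not fully free for 15:15-16:15. Bashir: free for 15:15-16:15. Uma: not fully free for 15:15-16:15.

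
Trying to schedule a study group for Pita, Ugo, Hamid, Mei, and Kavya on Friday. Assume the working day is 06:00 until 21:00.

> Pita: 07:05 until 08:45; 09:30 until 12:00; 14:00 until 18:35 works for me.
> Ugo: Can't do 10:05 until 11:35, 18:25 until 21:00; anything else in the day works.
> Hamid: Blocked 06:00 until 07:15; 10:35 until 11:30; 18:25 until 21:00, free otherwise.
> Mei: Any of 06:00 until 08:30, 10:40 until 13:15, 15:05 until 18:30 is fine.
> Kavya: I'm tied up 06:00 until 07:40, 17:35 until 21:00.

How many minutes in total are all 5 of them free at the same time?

Pita free: 07:05-08:45, 09:30-12:00, 14:00-18:35.
Ugo free: 06:00-10:05, 11:35-18:25 (invert busy blocks within the working day).
Hamid free: 07:15-10:35, 11:30-18:25 (invert busy blocks within the working day).
Mei free: 06:00-08:30, 10:40-13:15, 15:05-18:30.
Kavya free: 07:40-17:35 (invert busy blocks within the working day).
Pita ∩ Ugo: 07:05-08:45, 09:30-10:05, 11:35-12:00, 14:00-18:25.
Pita ∩ Ugo ∩ Hamid: 07:15-08:45, 09:30-10:05, 11:35-12:00, 14:00-18:25.
Pita ∩ Ugo ∩ Hamid ∩ Mei: 07:15-08:30, 11:35-12:00, 15:05-18:25.
Pita ∩ Ugo ∩ Hamid ∩ Mei ∩ Kavya: 07:40-08:30, 11:35-12:00, 15:05-17:35.
So the common availability across everyone is 07:40-08:30, 11:35-12:00, 15:05-17:35.
Summing the common windows: 50 + 25 + 150 = 225 minutes.

225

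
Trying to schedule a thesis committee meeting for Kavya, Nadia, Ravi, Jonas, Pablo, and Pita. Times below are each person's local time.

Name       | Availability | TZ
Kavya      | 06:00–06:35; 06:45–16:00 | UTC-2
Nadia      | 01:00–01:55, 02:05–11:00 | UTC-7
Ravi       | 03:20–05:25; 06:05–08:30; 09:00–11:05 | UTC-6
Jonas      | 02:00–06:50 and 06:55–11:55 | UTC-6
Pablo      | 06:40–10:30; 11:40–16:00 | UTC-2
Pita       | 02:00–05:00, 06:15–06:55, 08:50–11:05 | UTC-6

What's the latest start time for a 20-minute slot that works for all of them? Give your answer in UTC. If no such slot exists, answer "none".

16:45

Kavya in UTC: 08:00-08:35, 08:45-18:00 (add 2h to convert from UTC-2).
Nadia in UTC: 08:00-08:55, 09:05-18:00 (add 7h to convert from UTC-7).
Ravi in UTC: 09:20-11:25, 12:05-14:30, 15:00-17:05 (add 6h to convert from UTC-6).
Jonas in UTC: 08:00-12:50, 12:55-17:55 (add 6h to convert from UTC-6).
Pablo in UTC: 08:40-12:30, 13:40-18:00 (add 2h to convert from UTC-2).
Pita in UTC: 08:00-11:00, 12:15-12:55, 14:50-17:05 (add 6h to convert from UTC-6).
Kavya ∩ Nadia: 08:00-08:35, 08:45-08:55, 09:05-18:00.
Kavya ∩ Nadia ∩ Ravi: 09:20-11:25, 12:05-14:30, 15:00-17:05.
Kavya ∩ Nadia ∩ Ravi ∩ Jonas: 09:20-11:25, 12:05-12:50, 12:55-14:30, 15:00-17:05.
Kavya ∩ Nadia ∩ Ravi ∩ Jonas ∩ Pablo: 09:20-11:25, 12:05-12:30, 13:40-14:30, 15:00-17:05.
Kavya ∩ Nadia ∩ Ravi ∩ Jonas ∩ Pablo ∩ Pita: 09:20-11:00, 12:15-12:30, 15:00-17:05.
So the common availability across everyone is 09:20-11:00, 12:15-12:30, 15:00-17:05.
The last common window of at least 20 minutes is 15:00-17:05; a 20-minute meeting can start as late as 16:45 and still end by 17:05.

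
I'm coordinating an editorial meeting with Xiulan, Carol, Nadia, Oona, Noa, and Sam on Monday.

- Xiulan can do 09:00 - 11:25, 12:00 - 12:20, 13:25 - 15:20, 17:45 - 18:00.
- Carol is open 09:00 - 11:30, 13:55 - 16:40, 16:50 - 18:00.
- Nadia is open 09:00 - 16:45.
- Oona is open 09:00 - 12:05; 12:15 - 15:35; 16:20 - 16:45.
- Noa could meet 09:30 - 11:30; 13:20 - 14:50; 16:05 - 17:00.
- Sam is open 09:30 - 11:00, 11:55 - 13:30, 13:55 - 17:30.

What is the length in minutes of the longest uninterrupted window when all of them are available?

90

Xiulan ∩ Carol: 09:00-11:25, 13:55-15:20, 17:45-18:00.
Xiulan ∩ Carol ∩ Nadia: 09:00-11:25, 13:55-15:20.
Xiulan ∩ Carol ∩ Nadia ∩ Oona: 09:00-11:25, 13:55-15:20.
Xiulan ∩ Carol ∩ Nadia ∩ Oona ∩ Noa: 09:30-11:25, 13:55-14:50.
Xiulan ∩ Carol ∩ Nadia ∩ Oona ∩ Noa ∩ Sam: 09:30-11:00, 13:55-14:50.
The longest is 09:30-11:00 at 90 minutes.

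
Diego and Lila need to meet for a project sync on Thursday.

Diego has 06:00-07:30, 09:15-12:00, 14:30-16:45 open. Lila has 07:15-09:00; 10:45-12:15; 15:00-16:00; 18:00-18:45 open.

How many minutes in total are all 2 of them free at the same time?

150

Diego ∩ Lila: 07:15-07:30, 10:45-12:00, 15:00-16:00.
Summing the common windows: 15 + 75 + 60 = 150 minutes.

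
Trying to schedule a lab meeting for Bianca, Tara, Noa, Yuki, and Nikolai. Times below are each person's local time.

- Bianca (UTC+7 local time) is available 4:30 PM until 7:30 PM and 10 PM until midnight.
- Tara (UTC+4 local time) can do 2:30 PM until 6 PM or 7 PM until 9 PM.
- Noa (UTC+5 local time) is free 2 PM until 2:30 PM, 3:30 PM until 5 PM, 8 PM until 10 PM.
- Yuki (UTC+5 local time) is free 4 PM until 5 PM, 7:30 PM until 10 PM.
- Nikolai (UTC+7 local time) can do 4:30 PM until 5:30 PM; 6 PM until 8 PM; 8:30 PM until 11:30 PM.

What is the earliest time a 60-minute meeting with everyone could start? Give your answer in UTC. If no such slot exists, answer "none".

11:00

Bianca in UTC: 09:30-12:30, 15:00-17:00 (subtract 7h to convert from UTC+7).
Tara in UTC: 10:30-14:00, 15:00-17:00 (subtract 4h to convert from UTC+4).
Noa in UTC: 09:00-09:30, 10:30-12:00, 15:00-17:00 (subtract 5h to convert from UTC+5).
Yuki in UTC: 11:00-12:00, 14:30-17:00 (subtract 5h to convert from UTC+5).
Nikolai in UTC: 09:30-10:30, 11:00-13:00, 13:30-16:30 (subtract 7h to convert from UTC+7).
Bianca ∩ Tara: 10:30-12:30, 15:00-17:00.
Bianca ∩ Tara ∩ Noa: 10:30-12:00, 15:00-17:00.
Bianca ∩ Tara ∩ Noa ∩ Yuki: 11:00-12:00, 15:00-17:00.
Bianca ∩ Tara ∩ Noa ∩ Yuki ∩ Nikolai: 11:00-12:00, 15:00-16:30.
Those are the intersection windows.
The first common window of at least 60 minutes is 11:00-12:00, so the earliest start is 11:00.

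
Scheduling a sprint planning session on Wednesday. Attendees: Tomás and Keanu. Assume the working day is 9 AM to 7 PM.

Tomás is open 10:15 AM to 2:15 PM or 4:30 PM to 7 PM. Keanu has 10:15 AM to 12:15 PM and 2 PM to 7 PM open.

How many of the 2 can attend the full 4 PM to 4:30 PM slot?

Keanu can make the full 16:00-16:30 slot — that's 1.

1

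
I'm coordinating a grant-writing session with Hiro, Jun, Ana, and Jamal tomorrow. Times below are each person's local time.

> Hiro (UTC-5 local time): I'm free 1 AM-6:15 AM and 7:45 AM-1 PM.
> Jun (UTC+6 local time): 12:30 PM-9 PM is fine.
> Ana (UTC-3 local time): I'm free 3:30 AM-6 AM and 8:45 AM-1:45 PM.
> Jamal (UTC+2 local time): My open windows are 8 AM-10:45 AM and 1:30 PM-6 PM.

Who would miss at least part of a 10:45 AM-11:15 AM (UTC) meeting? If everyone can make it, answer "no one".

Hiro in UTC: 06:00-11:15, 12:45-18:00 (add 5h to convert from UTC-5).
Jun in UTC: 06:30-15:00 (subtract 6h to convert from UTC+6).
Ana in UTC: 06:30-09:00, 11:45-16:45 (add 3h to convert from UTC-3).
Jamal in UTC: 06:00-08:45, 11:30-16:00 (subtract 2h to convert from UTC+2).
Hiro: free for 10:45-11:15. Jun: free for 10:45-11:15. Ana: not fully free for 10:45-11:15. Jamal: not fully free for 10:45-11:15.

Ana, Jamal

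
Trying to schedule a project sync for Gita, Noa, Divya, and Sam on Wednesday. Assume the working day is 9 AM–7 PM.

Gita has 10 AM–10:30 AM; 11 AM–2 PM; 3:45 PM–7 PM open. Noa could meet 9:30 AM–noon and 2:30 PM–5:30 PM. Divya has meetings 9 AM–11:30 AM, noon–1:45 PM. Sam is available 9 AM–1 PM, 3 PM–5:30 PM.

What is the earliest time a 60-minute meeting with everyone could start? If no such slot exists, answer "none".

Gita free: 10:00-10:30, 11:00-14:00, 15:45-19:00.
Noa free: 09:30-12:00, 14:30-17:30.
Divya free: 11:30-12:00, 13:45-19:00 (invert busy blocks within the working day).
Sam free: 09:00-13:00, 15:00-17:30.
Gita ∩ Noa: 10:00-10:30, 11:00-12:00, 15:45-17:30.
Gita ∩ Noa ∩ Divya: 11:30-12:00, 15:45-17:30.
Gita ∩ Noa ∩ Divya ∩ Sam: 11:30-12:00, 15:45-17:30.
The first common window of at least 60 minutes is 15:45-17:30, so the earliest start is 15:45.

15:45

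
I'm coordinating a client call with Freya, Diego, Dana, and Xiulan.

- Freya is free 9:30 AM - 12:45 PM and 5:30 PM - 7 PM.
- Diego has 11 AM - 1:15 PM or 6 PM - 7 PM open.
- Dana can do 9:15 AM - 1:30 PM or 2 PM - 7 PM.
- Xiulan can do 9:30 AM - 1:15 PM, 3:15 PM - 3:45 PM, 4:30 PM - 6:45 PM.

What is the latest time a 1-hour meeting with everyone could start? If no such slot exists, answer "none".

11:45

Freya ∩ Diego: 11:00-12:45, 18:00-19:00.
Freya ∩ Diego ∩ Dana: 11:00-12:45, 18:00-19:00.
Freya ∩ Diego ∩ Dana ∩ Xiulan: 11:00-12:45, 18:00-18:45.
So the common availability across everyone is 11:00-12:45, 18:00-18:45.
The last common window of at least 60 minutes is 11:00-12:45; a 60-minute meeting can start as late as 11:45 and still end by 12:45.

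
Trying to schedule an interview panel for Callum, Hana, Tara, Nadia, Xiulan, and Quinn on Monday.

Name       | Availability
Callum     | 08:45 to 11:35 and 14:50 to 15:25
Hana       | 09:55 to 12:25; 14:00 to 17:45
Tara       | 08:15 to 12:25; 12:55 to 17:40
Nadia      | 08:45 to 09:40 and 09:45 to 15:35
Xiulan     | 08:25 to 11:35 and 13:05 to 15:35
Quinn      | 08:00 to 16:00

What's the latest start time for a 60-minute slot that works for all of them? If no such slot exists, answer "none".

Callum ∩ Hana: 09:55-11:35, 14:50-15:25.
Callum ∩ Hana ∩ Tara: 09:55-11:35, 14:50-15:25.
Callum ∩ Hana ∩ Tara ∩ Nadia: 09:55-11:35, 14:50-15:25.
Callum ∩ Hana ∩ Tara ∩ Nadia ∩ Xiulan: 09:55-11:35, 14:50-15:25.
Callum ∩ Hana ∩ Tara ∩ Nadia ∩ Xiulan ∩ Quinn: 09:55-11:35, 14:50-15:25.
The last common window of at least 60 minutes is 09:55-11:35; a 60-minute meeting can start as late as 10:35 and still end by 11:35.

10:35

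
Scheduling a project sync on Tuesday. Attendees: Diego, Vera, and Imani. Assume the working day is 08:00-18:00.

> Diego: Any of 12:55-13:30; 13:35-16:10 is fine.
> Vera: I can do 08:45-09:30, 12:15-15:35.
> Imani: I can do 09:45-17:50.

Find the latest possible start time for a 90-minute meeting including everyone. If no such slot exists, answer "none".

Diego ∩ Vera: 12:55-13:30, 13:35-15:35.
Diego ∩ Vera ∩ Imani: 12:55-13:30, 13:35-15:35.
The last common window of at least 90 minutes is 13:35-15:35; a 90-minute meeting can start as late as 14:05 and still end by 15:35.

14:05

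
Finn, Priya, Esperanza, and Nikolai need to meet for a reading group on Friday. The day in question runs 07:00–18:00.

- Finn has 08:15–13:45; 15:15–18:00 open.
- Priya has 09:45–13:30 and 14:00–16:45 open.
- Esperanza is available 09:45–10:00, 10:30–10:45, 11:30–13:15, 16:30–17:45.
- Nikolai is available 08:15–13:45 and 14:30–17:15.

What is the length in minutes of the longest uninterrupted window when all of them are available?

105

Finn ∩ Priya: 09:45-13:30, 15:15-16:45.
Finn ∩ Priya ∩ Esperanza: 09:45-10:00, 10:30-10:45, 11:30-13:15, 16:30-16:45.
Finn ∩ Priya ∩ Esperanza ∩ Nikolai: 09:45-10:00, 10:30-10:45, 11:30-13:15, 16:30-16:45.
Those are the intersection windows.
The longest is 11:30-13:15 at 105 minutes.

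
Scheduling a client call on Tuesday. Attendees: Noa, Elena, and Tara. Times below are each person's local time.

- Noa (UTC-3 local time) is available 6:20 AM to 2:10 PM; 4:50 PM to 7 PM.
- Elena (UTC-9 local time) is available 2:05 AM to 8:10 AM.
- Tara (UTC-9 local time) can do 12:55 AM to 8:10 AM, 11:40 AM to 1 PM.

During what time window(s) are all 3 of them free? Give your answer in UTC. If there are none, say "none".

11:05-17:10

Noa in UTC: 09:20-17:10, 19:50-22:00 (add 3h to convert from UTC-3).
Elena in UTC: 11:05-17:10 (add 9h to convert from UTC-9).
Tara in UTC: 09:55-17:10, 20:40-22:00 (add 9h to convert from UTC-9).
Noa ∩ Elena: 11:05-17:10.
Noa ∩ Elena ∩ Tara: 11:05-17:10.
Those are the intersection windows.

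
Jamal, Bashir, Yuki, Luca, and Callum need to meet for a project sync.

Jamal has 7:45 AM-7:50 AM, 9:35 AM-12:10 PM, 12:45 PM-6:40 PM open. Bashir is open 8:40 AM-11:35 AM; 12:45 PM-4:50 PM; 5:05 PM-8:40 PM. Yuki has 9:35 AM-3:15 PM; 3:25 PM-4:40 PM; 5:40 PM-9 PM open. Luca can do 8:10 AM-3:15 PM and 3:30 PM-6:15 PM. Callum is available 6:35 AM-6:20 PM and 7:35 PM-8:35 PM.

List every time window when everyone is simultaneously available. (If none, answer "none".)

Jamal ∩ Bashir: 09:35-11:35, 12:45-16:50, 17:05-18:40.
Jamal ∩ Bashir ∩ Yuki: 09:35-11:35, 12:45-15:15, 15:25-16:40, 17:40-18:40.
Jamal ∩ Bashir ∩ Yuki ∩ Luca: 09:35-11:35, 12:45-15:15, 15:30-16:40, 17:40-18:15.
Jamal ∩ Bashir ∩ Yuki ∩ Luca ∩ Callum: 09:35-11:35, 12:45-15:15, 15:30-16:40, 17:40-18:15.
Those are the intersection windows.

09:35-11:35, 12:45-15:15, 15:30-16:40, 17:40-18:15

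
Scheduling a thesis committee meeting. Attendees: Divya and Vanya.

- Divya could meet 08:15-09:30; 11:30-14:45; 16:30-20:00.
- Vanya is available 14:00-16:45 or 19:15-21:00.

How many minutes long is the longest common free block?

Divya ∩ Vanya: 14:00-14:45, 16:30-16:45, 19:15-20:00.
The longest is 14:00-14:45 at 45 minutes.

45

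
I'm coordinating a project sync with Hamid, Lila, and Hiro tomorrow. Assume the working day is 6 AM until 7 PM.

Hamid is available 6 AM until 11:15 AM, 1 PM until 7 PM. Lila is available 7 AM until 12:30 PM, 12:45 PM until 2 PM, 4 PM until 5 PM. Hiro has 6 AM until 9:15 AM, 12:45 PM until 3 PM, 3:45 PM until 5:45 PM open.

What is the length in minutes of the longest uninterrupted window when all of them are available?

135

Hamid ∩ Lila: 07:00-11:15, 13:00-14:00, 16:00-17:00.
Hamid ∩ Lila ∩ Hiro: 07:00-09:15, 13:00-14:00, 16:00-17:00.
So the common availability across everyone is 07:00-09:15, 13:00-14:00, 16:00-17:00.
The longest is 07:00-09:15 at 135 minutes.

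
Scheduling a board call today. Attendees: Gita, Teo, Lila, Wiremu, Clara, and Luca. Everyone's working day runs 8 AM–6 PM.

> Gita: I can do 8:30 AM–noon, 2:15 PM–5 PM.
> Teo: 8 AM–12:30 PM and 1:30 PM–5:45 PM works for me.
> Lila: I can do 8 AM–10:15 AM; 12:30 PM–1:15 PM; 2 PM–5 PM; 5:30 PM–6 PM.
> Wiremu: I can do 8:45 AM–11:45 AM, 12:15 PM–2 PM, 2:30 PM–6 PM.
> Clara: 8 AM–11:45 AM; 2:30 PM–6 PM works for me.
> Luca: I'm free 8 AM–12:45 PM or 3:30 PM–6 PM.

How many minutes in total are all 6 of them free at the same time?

180

Gita ∩ Teo: 08:30-12:00, 14:15-17:00.
Gita ∩ Teo ∩ Lila: 08:30-10:15, 14:15-17:00.
Gita ∩ Teo ∩ Lila ∩ Wiremu: 08:45-10:15, 14:30-17:00.
Gita ∩ Teo ∩ Lila ∩ Wiremu ∩ Clara: 08:45-10:15, 14:30-17:00.
Gita ∩ Teo ∩ Lila ∩ Wiremu ∩ Clara ∩ Luca: 08:45-10:15, 15:30-17:00.
Summing the common windows: 90 + 90 = 180 minutes.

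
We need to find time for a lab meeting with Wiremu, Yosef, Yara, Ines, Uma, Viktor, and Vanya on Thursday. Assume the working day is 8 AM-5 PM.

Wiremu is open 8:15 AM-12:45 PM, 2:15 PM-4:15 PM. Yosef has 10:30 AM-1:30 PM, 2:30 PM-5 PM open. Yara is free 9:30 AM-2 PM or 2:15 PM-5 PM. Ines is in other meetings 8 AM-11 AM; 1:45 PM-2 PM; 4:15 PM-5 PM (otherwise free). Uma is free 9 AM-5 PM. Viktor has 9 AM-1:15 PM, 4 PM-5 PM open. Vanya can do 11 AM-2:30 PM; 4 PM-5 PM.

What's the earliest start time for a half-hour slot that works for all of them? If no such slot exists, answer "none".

11:00

Wiremu free: 08:15-12:45, 14:15-16:15.
Yosef free: 10:30-13:30, 14:30-17:00.
Yara free: 09:30-14:00, 14:15-17:00.
Ines free: 11:00-13:45, 14:00-16:15 (invert busy blocks within the working day).
Uma free: 09:00-17:00.
Viktor free: 09:00-13:15, 16:00-17:00.
Vanya free: 11:00-14:30, 16:00-17:00.
Wiremu ∩ Yosef: 10:30-12:45, 14:30-16:15.
Wiremu ∩ Yosef ∩ Yara: 10:30-12:45, 14:30-16:15.
Wiremu ∩ Yosef ∩ Yara ∩ Ines: 11:00-12:45, 14:30-16:15.
Wiremu ∩ Yosef ∩ Yara ∩ Ines ∩ Uma: 11:00-12:45, 14:30-16:15.
Wiremu ∩ Yosef ∩ Yara ∩ Ines ∩ Uma ∩ Viktor: 11:00-12:45, 16:00-16:15.
Wiremu ∩ Yosef ∩ Yara ∩ Ines ∩ Uma ∩ Viktor ∩ Vanya: 11:00-12:45, 16:00-16:15.
The first common window of at least 30 minutes is 11:00-12:45, so the earliest start is 11:00.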